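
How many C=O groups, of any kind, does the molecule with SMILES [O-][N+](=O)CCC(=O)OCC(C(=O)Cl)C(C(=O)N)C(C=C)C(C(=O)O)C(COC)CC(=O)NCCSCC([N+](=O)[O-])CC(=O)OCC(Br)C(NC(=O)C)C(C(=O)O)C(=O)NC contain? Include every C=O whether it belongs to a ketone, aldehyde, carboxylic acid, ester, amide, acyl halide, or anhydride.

CH2COOCH2: ester, 1 C=O (running total 1).
CH(COCl): acyl halide, 1 C=O (running total 2).
CH(CONH2): amide, 1 C=O (running total 3).
CH(COOH): carboxylic acid, 1 C=O (running total 4).
CH2CONHCH2: amide, 1 C=O (running total 5).
CH2COOCH2: ester, 1 C=O (running total 6).
CH(NHCOCH3): amide, 1 C=O (running total 7).
CH(COOH): carboxylic acid, 1 C=O (running total 8).
CONHCH3: amide, 1 C=O (running total 9).

9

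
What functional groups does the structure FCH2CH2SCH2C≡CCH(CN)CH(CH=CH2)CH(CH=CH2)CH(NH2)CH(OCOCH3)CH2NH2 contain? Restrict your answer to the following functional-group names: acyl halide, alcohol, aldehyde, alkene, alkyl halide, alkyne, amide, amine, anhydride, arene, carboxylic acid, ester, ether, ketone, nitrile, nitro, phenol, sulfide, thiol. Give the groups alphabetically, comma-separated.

Reading the structure from left to right:
  FCH2: halogen on an sp³ carbon → alkyl halide.
  CH2SCH2: C–S–C linkage → sulfide (thioether).
  C≡C: C≡C triple bond → alkyne.
  CH(CN): pendant –C≡N: nitrile.
  CH(CH=CH2): pendant –CH=CH2: C=C double bond → alkene.
  CH(CH=CH2): pendant –CH=CH2: C=C double bond → alkene.
  CH(NH2): –NH2 on an sp³ carbon with no adjacent C=O → amine.
  CH(OCOCH3): pendant –OC(=O)CH3: an acyloxy group → ester.
  CH2NH2: –NH2 on an sp³ carbon with no adjacent C=O → amine.

alkene, alkyl halide, alkyne, amine, ester, nitrile, sulfide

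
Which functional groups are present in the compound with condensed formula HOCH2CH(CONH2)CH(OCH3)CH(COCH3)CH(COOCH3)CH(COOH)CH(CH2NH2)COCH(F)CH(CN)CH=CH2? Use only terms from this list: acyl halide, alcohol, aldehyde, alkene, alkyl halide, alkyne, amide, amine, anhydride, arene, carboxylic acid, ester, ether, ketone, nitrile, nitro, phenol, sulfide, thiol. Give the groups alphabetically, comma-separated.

HO– on an sp³ carbon → alcohol.
pendant –CONH2: carbonyl C bonded to C and N → amide.
pendant –OCH3: C–O–C with sp³ C, no adjacent C=O → ether.
pendant –COCH3: carbonyl C bonded to two carbons → ketone.
pendant –COOCH3: carbonyl C bonded to C and –OCH3 → ester.
pendant –COOH: carbonyl C bonded to C and –OH → carboxylic acid.
pendant –CH2NH2: N on sp³ C, no adjacent C=O → amine.
–C(=O)– with carbon on both sides → ketone.
halogen on an sp³ carbon → alkyl halide.
pendant –C≡N: nitrile.
C=C double bond → alkene.

alcohol, alkene, alkyl halide, amide, amine, carboxylic acid, ester, ether, ketone, nitrile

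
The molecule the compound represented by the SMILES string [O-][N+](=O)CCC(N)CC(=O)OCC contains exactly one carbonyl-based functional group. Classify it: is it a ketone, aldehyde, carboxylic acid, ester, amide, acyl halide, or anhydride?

ester

The carbonyl is in the COOCH2CH3 segment: –C(=O)OCH2CH3: carbonyl C bonded to C and to –OEt → ester.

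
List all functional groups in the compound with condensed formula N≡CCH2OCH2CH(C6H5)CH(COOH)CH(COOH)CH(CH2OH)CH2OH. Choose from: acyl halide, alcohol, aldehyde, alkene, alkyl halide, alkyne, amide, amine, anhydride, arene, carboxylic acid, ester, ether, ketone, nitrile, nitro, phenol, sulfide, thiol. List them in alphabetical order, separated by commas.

N≡C–: carbon triple-bonded to nitrogen → nitrile.
C–O–C with sp³ carbons on both sides and no adjacent C=O → ether.
pendant –C6H5: benzene ring → arene.
pendant –COOH: carbonyl C bonded to C and –OH → carboxylic acid.
pendant –COOH: carbonyl C bonded to C and –OH → carboxylic acid.
pendant –CH2OH on an sp³ backbone C → alcohol.
–OH on an sp³ carbon → alcohol.

alcohol, arene, carboxylic acid, ether, nitrile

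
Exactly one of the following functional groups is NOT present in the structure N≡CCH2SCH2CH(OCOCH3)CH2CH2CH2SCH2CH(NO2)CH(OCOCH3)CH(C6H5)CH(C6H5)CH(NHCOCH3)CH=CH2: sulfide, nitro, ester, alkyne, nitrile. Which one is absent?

sulfide: present (CH2SCH2 — C–S–C linkage → sulfide (thioether)).
nitro: present (CH(NO2) — –NO2 on an sp³ carbon → nitro (the N=O is not a carbonyl)).
ester: present (CH(OCOCH3) — pendant –OC(=O)CH3: an acyloxy group → ester).
nitrile: present (N≡C — N≡C–: carbon triple-bonded to nitrogen → nitrile).
alkyne: absent. In N≡C, the triple bond is C≡N, not C≡C, so it is a nitrile.

alkyne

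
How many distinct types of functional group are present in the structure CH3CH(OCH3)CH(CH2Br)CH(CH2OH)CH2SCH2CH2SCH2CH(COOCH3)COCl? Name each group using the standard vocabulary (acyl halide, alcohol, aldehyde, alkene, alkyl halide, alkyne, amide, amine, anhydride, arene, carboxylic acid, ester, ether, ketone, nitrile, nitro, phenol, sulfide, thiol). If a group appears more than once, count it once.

Working along the chain:
  CH(OCH3): pendant –OCH3: C–O–C with sp³ C, no adjacent C=O → ether.
  CH(CH2Br): pendant –CH2X: halogen on sp³ carbon → alkyl halide.
  CH(CH2OH): pendant –CH2OH on an sp³ backbone C → alcohol.
  CH2SCH2: C–S–C linkage → sulfide (thioether).
  CH2SCH2: C–S–C linkage → sulfide (thioether).
  CH(COOCH3): pendant –COOCH3: carbonyl C bonded to C and –OCH3 → ester.
  COCl: –C(=O)Cl: carbonyl C bonded to C and to a halogen → acyl halide (not alkyl halide).
Distinct types present: acyl halide, alcohol, alkyl halide, ester, ether, sulfide.

6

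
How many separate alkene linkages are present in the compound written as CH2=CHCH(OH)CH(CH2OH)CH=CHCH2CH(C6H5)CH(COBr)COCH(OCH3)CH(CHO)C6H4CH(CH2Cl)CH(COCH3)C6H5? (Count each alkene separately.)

2

Reading the structure from left to right:
  CH2=CH: C=C double bond → alkene.
  CH(OH): –OH on an sp³ carbon → alcohol (secondary).
  CH(CH2OH): pendant –CH2OH on an sp³ backbone C → alcohol.
  CH=CH: C=C double bond → alkene.
  CH(C6H5): pendant –C6H5: benzene ring → arene.
  CH(COBr): pendant –C(=O)X: carbonyl C bonded to C and halogen → acyl halide.
  CO: –C(=O)– with carbon on both sides → ketone.
  CH(OCH3): pendant –OCH3: C–O–C with sp³ C, no adjacent C=O → ether.
  CH(CHO): pendant –CHO: carbonyl C bonded to C and H → aldehyde.
  C6H4: para-disubstituted benzene ring → arene.
  CH(CH2Cl): pendant –CH2X: halogen on sp³ carbon → alkyl halide.
  CH(COCH3): pendant –COCH3: carbonyl C bonded to two carbons → ketone.
  C6H5: –C6H5 phenyl ring → arene.
Alkene appears at: CH2=CH, CH=CH → 2.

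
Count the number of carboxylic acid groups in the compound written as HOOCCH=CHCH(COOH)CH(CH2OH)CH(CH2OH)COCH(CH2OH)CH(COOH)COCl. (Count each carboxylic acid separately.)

3

–COOH: carbonyl C bonded to –OH and C → carboxylic acid (the –OH is not a separate alcohol).
C=C double bond → alkene.
pendant –COOH: carbonyl C bonded to C and –OH → carboxylic acid.
pendant –CH2OH on an sp³ backbone C → alcohol.
pendant –CH2OH on an sp³ backbone C → alcohol.
–C(=O)– with carbon on both sides → ketone.
pendant –CH2OH on an sp³ backbone C → alcohol.
pendant –COOH: carbonyl C bonded to C and –OH → carboxylic acid.
–C(=O)Cl: carbonyl C bonded to C and to a halogen → acyl halide (not alkyl halide).
Carboxylic acid appears at: HOOC, CH(COOH), CH(COOH) → 3.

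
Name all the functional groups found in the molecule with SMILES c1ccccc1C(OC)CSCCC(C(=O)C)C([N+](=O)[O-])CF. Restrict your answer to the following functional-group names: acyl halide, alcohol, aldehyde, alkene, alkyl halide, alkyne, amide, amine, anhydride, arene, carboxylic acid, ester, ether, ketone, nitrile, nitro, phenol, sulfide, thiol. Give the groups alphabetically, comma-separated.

alkyl halide, arene, ether, ketone, nitro, sulfide

C6H5– phenyl ring → arene.
pendant –OCH3: C–O–C with sp³ C, no adjacent C=O → ether.
C–S–C linkage → sulfide (thioether).
pendant –COCH3: carbonyl C bonded to two carbons → ketone.
–NO2 on an sp³ carbon → nitro (the N=O is not a carbonyl).
halogen on an sp³ carbon → alkyl halide.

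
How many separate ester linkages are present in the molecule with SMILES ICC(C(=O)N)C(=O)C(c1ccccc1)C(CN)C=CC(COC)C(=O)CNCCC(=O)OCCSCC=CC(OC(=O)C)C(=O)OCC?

3

Working along the chain:
  ICH2: halogen on an sp³ carbon → alkyl halide.
  CH(CONH2): pendant –CONH2: carbonyl C bonded to C and N → amide.
  CO: –C(=O)– with carbon on both sides → ketone.
  CH(C6H5): pendant –C6H5: benzene ring → arene.
  CH(CH2NH2): pendant –CH2NH2: N on sp³ C, no adjacent C=O → amine.
  CH=CH: C=C double bond → alkene.
  CH(CH2OCH3): pendant –CH2OCH3: C–O–C linkage → ether.
  CO: –C(=O)– with carbon on both sides → ketone.
  CH2NHCH2: C–N–C with sp³ carbons and no adjacent C=O → amine (secondary).
  CH2COOCH2: –C(=O)–O–C with C on the carbonyl side → ester.
  CH2SCH2: C–S–C linkage → sulfide (thioether).
  CH=CH: C=C double bond → alkene.
  CH(OCOCH3): pendant –OC(=O)CH3: an acyloxy group → ester.
  COOCH2CH3: –C(=O)OCH2CH3: carbonyl C bonded to C and to –OEt → ester.
Ester appears at: CH2COOCH2, CH(OCOCH3), COOCH2CH3 → 3.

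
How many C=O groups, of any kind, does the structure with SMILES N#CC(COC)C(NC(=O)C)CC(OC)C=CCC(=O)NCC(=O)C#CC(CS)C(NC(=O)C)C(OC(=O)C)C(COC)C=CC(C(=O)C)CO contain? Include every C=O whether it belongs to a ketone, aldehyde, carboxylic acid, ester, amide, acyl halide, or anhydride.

6

CH(NHCOCH3): amide, 1 C=O (running total 1).
CH2CONHCH2: amide, 1 C=O (running total 2).
CO: ketone, 1 C=O (running total 3).
CH(NHCOCH3): amide, 1 C=O (running total 4).
CH(OCOCH3): ester, 1 C=O (running total 5).
CH(COCH3): ketone, 1 C=O (running total 6).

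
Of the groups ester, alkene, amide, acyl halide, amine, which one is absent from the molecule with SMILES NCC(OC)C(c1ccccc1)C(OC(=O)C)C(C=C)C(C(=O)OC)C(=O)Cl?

amide

acyl halide: present (COCl — –C(=O)Cl: carbonyl C bonded to C and to a halogen → acyl halide (not alkyl halide)).
amine: present (H2NCH2 — –NH2 on an sp³ carbon with no adjacent C=O → amine).
ester: present (CH(OCOCH3) — pendant –OC(=O)CH3: an acyloxy group → ester).
alkene: present (CH(CH=CH2) — pendant –CH=CH2: C=C double bond → alkene).
amide: no segment matches this pattern.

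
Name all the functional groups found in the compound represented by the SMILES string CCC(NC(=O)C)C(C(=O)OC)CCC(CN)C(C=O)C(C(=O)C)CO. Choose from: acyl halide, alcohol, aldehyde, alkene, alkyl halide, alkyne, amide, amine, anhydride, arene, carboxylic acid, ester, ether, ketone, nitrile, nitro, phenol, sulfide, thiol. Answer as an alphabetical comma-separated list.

alcohol, aldehyde, amide, amine, ester, ketone

Reading the structure from left to right:
  CH(NHCOCH3): pendant –NHC(=O)CH3: N bonded to a carbonyl → amide (not amine).
  CH(COOCH3): pendant –COOCH3: carbonyl C bonded to C and –OCH3 → ester.
  CH(CH2NH2): pendant –CH2NH2: N on sp³ C, no adjacent C=O → amine.
  CH(CHO): pendant –CHO: carbonyl C bonded to C and H → aldehyde.
  CH(COCH3): pendant –COCH3: carbonyl C bonded to two carbons → ketone.
  CH2OH: –OH on an sp³ carbon → alcohol.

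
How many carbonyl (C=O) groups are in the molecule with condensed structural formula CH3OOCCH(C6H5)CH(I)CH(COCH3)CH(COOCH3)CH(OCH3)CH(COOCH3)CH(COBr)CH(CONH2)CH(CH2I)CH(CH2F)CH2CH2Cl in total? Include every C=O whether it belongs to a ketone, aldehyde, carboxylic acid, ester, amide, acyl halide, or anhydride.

CH3OOC: ester, 1 C=O (running total 1).
CH(COCH3): ketone, 1 C=O (running total 2).
CH(COOCH3): ester, 1 C=O (running total 3).
CH(COOCH3): ester, 1 C=O (running total 4).
CH(COBr): acyl halide, 1 C=O (running total 5).
CH(CONH2): amide, 1 C=O (running total 6).

6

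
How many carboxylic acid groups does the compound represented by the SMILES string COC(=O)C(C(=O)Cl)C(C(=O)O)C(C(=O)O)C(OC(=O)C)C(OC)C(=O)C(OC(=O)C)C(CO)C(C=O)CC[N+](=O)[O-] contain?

2

CH3O–C(=O)–: carbonyl C bonded to C and to –OCH3 → ester (not ketone + ether).
pendant –C(=O)X: carbonyl C bonded to C and halogen → acyl halide.
pendant –COOH: carbonyl C bonded to C and –OH → carboxylic acid.
pendant –COOH: carbonyl C bonded to C and –OH → carboxylic acid.
pendant –OC(=O)CH3: an acyloxy group → ester.
pendant –OCH3: C–O–C with sp³ C, no adjacent C=O → ether.
–C(=O)– with carbon on both sides → ketone.
pendant –OC(=O)CH3: an acyloxy group → ester.
pendant –CH2OH on an sp³ backbone C → alcohol.
pendant –CHO: carbonyl C bonded to C and H → aldehyde.
–NO2 on carbon → nitro group.
Carboxylic acid appears at: CH(COOH), CH(COOH) → 2.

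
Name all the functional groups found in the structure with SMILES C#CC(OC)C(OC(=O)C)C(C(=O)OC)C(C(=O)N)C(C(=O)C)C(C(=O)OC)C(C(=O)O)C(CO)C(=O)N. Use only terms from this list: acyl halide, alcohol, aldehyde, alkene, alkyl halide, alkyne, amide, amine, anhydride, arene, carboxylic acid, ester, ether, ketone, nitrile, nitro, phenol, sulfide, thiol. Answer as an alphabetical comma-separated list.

alcohol, alkyne, amide, carboxylic acid, ester, ether, ketone

Working along the chain:
  HC≡C: C≡C triple bond → alkyne.
  CH(OCH3): pendant –OCH3: C–O–C with sp³ C, no adjacent C=O → ether.
  CH(OCOCH3): pendant –OC(=O)CH3: an acyloxy group → ester.
  CH(COOCH3): pendant –COOCH3: carbonyl C bonded to C and –OCH3 → ester.
  CH(CONH2): pendant –CONH2: carbonyl C bonded to C and N → amide.
  CH(COCH3): pendant –COCH3: carbonyl C bonded to two carbons → ketone.
  CH(COOCH3): pendant –COOCH3: carbonyl C bonded to C and –OCH3 → ester.
  CH(COOH): pendant –COOH: carbonyl C bonded to C and –OH → carboxylic acid.
  CH(CH2OH): pendant –CH2OH on an sp³ backbone C → alcohol.
  CONH2: –C(=O)NH2: carbonyl C bonded to C and to N → amide (the N is not a separate amine).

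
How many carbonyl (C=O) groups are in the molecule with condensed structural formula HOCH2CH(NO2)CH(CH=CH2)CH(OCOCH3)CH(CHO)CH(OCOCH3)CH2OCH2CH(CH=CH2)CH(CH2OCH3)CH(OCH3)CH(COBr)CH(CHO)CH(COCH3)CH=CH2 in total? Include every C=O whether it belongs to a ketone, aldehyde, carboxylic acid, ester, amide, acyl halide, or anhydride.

CH(OCOCH3): ester, 1 C=O (running total 1).
CH(CHO): aldehyde, 1 C=O (running total 2).
CH(OCOCH3): ester, 1 C=O (running total 3).
CH(COBr): acyl halide, 1 C=O (running total 4).
CH(CHO): aldehyde, 1 C=O (running total 5).
CH(COCH3): ketone, 1 C=O (running total 6).

6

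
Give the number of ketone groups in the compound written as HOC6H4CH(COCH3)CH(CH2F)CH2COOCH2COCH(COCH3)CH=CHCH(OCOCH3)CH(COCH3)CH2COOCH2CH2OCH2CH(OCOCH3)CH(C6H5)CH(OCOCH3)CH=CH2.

Working along the chain:
  HOC6H4: –OH attached directly to an aromatic ring → phenol (not alcohol); the ring itself is an arene.
  CH(COCH3): pendant –COCH3: carbonyl C bonded to two carbons → ketone.
  CH(CH2F): pendant –CH2X: halogen on sp³ carbon → alkyl halide.
  CH2COOCH2: –C(=O)–O–C with C on the carbonyl side → ester.
  CO: –C(=O)– with carbon on both sides → ketone.
  CH(COCH3): pendant –COCH3: carbonyl C bonded to two carbons → ketone.
  CH=CH: C=C double bond → alkene.
  CH(OCOCH3): pendant –OC(=O)CH3: an acyloxy group → ester.
  CH(COCH3): pendant –COCH3: carbonyl C bonded to two carbons → ketone.
  CH2COOCH2: –C(=O)–O–C with C on the carbonyl side → ester.
  CH2OCH2: C–O–C with sp³ carbons on both sides and no adjacent C=O → ether.
  CH(OCOCH3): pendant –OC(=O)CH3: an acyloxy group → ester.
  CH(C6H5): pendant –C6H5: benzene ring → arene.
  CH(OCOCH3): pendant –OC(=O)CH3: an acyloxy group → ester.
  CH=CH2: C=C double bond → alkene.
Ketone appears at: CH(COCH3), CO, CH(COCH3), CH(COCH3) → 4.

4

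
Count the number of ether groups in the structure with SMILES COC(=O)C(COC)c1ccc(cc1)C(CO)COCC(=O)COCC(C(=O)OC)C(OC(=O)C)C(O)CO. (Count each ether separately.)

3

Reading the structure from left to right:
  CH3OOC: CH3O–C(=O)–: carbonyl C bonded to C and to –OCH3 → ester (not ketone + ether).
  CH(CH2OCH3): pendant –CH2OCH3: C–O–C linkage → ether.
  C6H4: para-disubstituted benzene ring → arene.
  CH(CH2OH): pendant –CH2OH on an sp³ backbone C → alcohol.
  CH2OCH2: C–O–C with sp³ carbons on both sides and no adjacent C=O → ether.
  CO: –C(=O)– with carbon on both sides → ketone.
  CH2OCH2: C–O–C with sp³ carbons on both sides and no adjacent C=O → ether.
  CH(COOCH3): pendant –COOCH3: carbonyl C bonded to C and –OCH3 → ester.
  CH(OCOCH3): pendant –OC(=O)CH3: an acyloxy group → ester.
  CH(OH): –OH on an sp³ carbon → alcohol (secondary).
  CH2OH: –OH on an sp³ carbon → alcohol.
Ether appears at: CH(CH2OCH3), CH2OCH2, CH2OCH2 → 3.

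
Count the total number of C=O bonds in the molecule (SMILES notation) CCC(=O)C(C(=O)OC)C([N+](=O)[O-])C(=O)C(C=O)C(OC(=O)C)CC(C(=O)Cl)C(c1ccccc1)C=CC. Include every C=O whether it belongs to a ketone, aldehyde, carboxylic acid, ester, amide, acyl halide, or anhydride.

6

CO: ketone, 1 C=O (running total 1).
CH(COOCH3): ester, 1 C=O (running total 2).
CO: ketone, 1 C=O (running total 3).
CH(CHO): aldehyde, 1 C=O (running total 4).
CH(OCOCH3): ester, 1 C=O (running total 5).
CH(COCl): acyl halide, 1 C=O (running total 6).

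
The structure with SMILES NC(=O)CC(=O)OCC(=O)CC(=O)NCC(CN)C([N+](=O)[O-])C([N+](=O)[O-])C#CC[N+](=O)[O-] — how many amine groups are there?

1

–C(=O)NH2: carbonyl C bonded to C and to N → amide (the N is not a separate amine).
–C(=O)–O–C with C on the carbonyl side → ester.
–C(=O)– with carbon on both sides → ketone.
–C(=O)–N– linkage → amide (the N is not an amine).
pendant –CH2NH2: N on sp³ C, no adjacent C=O → amine.
–NO2 on an sp³ carbon → nitro (the N=O is not a carbonyl).
–NO2 on an sp³ carbon → nitro (the N=O is not a carbonyl).
C≡C triple bond → alkyne.
–NO2 on carbon → nitro group.
Amine appears at: CH(CH2NH2) → 1.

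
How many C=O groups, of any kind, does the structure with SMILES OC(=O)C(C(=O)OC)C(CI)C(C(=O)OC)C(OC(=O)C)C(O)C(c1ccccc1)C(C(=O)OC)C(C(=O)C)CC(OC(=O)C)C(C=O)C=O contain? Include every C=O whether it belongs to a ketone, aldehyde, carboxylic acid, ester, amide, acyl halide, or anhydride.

9

HOOC: carboxylic acid, 1 C=O (running total 1).
CH(COOCH3): ester, 1 C=O (running total 2).
CH(COOCH3): ester, 1 C=O (running total 3).
CH(OCOCH3): ester, 1 C=O (running total 4).
CH(COOCH3): ester, 1 C=O (running total 5).
CH(COCH3): ketone, 1 C=O (running total 6).
CH(OCOCH3): ester, 1 C=O (running total 7).
CH(CHO): aldehyde, 1 C=O (running total 8).
CHO: aldehyde, 1 C=O (running total 9).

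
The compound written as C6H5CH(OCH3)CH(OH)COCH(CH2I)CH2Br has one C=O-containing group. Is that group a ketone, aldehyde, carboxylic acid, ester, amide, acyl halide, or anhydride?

ketone

The carbonyl is in the CO segment: –C(=O)– with carbon on both sides → ketone.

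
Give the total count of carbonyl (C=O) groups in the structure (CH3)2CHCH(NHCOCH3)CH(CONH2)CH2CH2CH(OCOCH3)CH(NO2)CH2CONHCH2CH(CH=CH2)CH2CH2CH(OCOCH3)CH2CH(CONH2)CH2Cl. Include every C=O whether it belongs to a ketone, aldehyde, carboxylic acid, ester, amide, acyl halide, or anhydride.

6

CH(NHCOCH3): amide, 1 C=O (running total 1).
CH(CONH2): amide, 1 C=O (running total 2).
CH(OCOCH3): ester, 1 C=O (running total 3).
CH2CONHCH2: amide, 1 C=O (running total 4).
CH(OCOCH3): ester, 1 C=O (running total 5).
CH(CONH2): amide, 1 C=O (running total 6).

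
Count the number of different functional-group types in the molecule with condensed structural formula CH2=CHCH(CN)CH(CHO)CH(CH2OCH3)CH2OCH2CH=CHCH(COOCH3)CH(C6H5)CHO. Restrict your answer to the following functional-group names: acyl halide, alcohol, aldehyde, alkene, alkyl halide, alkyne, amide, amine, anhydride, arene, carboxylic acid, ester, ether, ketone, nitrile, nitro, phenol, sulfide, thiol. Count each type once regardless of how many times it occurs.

6

Taking each segment in turn:
  CH2=CH: C=C double bond → alkene.
  CH(CN): pendant –C≡N: nitrile.
  CH(CHO): pendant –CHO: carbonyl C bonded to C and H → aldehyde.
  CH(CH2OCH3): pendant –CH2OCH3: C–O–C linkage → ether.
  CH2OCH2: C–O–C with sp³ carbons on both sides and no adjacent C=O → ether.
  CH=CH: C=C double bond → alkene.
  CH(COOCH3): pendant –COOCH3: carbonyl C bonded to C and –OCH3 → ester.
  CH(C6H5): pendant –C6H5: benzene ring → arene.
  CHO: terminal –CHO: carbonyl C bonded to H and C → aldehyde.
Distinct types present: aldehyde, alkene, arene, ester, ether, nitrile.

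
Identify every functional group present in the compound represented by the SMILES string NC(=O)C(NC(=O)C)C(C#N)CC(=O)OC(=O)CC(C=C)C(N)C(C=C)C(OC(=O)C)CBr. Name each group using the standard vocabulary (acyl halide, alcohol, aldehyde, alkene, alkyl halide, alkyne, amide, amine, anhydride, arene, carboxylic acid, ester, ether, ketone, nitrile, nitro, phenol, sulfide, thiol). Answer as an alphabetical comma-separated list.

alkene, alkyl halide, amide, amine, anhydride, ester, nitrile

Working along the chain:
  H2NCO: –C(=O)NH2: carbonyl C bonded to C and to N → amide (the N is not a separate amine).
  CH(NHCOCH3): pendant –NHC(=O)CH3: N bonded to a carbonyl → amide (not amine).
  CH(CN): pendant –C≡N: nitrile.
  CH2CO-O-COCH2: two acyl groups sharing one oxygen, –C(=O)–O–C(=O)– → anhydride.
  CH(CH=CH2): pendant –CH=CH2: C=C double bond → alkene.
  CH(NH2): –NH2 on an sp³ carbon with no adjacent C=O → amine.
  CH(CH=CH2): pendant –CH=CH2: C=C double bond → alkene.
  CH(OCOCH3): pendant –OC(=O)CH3: an acyloxy group → ester.
  CH2Br: halogen on an sp³ carbon → alkyl halide.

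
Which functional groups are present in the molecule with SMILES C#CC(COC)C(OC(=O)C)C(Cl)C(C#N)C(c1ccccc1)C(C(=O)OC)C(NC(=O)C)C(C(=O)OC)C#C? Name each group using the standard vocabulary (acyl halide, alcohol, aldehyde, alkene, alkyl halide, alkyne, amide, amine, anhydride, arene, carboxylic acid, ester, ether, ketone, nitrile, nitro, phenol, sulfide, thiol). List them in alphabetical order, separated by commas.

alkyl halide, alkyne, amide, arene, ester, ether, nitrile

Taking each segment in turn:
  HC≡C: C≡C triple bond → alkyne.
  CH(CH2OCH3): pendant –CH2OCH3: C–O–C linkage → ether.
  CH(OCOCH3): pendant –OC(=O)CH3: an acyloxy group → ester.
  CH(Cl): halogen on an sp³ carbon → alkyl halide.
  CH(CN): pendant –C≡N: nitrile.
  CH(C6H5): pendant –C6H5: benzene ring → arene.
  CH(COOCH3): pendant –COOCH3: carbonyl C bonded to C and –OCH3 → ester.
  CH(NHCOCH3): pendant –NHC(=O)CH3: N bonded to a carbonyl → amide (not amine).
  CH(COOCH3): pendant –COOCH3: carbonyl C bonded to C and –OCH3 → ester.
  C≡CH: C≡C triple bond → alkyne.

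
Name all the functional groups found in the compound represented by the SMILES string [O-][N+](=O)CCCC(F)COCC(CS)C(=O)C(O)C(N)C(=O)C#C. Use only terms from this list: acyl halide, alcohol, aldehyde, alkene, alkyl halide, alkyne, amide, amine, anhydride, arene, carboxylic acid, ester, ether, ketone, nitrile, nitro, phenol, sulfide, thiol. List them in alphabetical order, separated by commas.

alcohol, alkyl halide, alkyne, amine, ether, ketone, nitro, thiol

Reading the structure from left to right:
  O2NCH2: –NO2 on carbon → nitro group.
  CH(F): halogen on an sp³ carbon → alkyl halide.
  CH2OCH2: C–O–C with sp³ carbons on both sides and no adjacent C=O → ether.
  CH(CH2SH): pendant –CH2SH → thiol.
  CO: –C(=O)– with carbon on both sides → ketone.
  CH(OH): –OH on an sp³ carbon → alcohol (secondary).
  CH(NH2): –NH2 on an sp³ carbon with no adjacent C=O → amine.
  CO: –C(=O)– with carbon on both sides → ketone.
  C≡CH: C≡C triple bond → alkyne.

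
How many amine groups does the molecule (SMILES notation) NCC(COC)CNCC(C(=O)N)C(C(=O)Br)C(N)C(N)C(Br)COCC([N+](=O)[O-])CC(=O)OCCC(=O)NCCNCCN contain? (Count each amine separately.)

Working along the chain:
  H2NCH2: –NH2 on an sp³ carbon with no adjacent C=O → amine.
  CH(CH2OCH3): pendant –CH2OCH3: C–O–C linkage → ether.
  CH2NHCH2: C–N–C with sp³ carbons and no adjacent C=O → amine (secondary).
  CH(CONH2): pendant –CONH2: carbonyl C bonded to C and N → amide.
  CH(COBr): pendant –C(=O)X: carbonyl C bonded to C and halogen → acyl halide.
  CH(NH2): –NH2 on an sp³ carbon with no adjacent C=O → amine.
  CH(NH2): –NH2 on an sp³ carbon with no adjacent C=O → amine.
  CH(Br): halogen on an sp³ carbon → alkyl halide.
  CH2OCH2: C–O–C with sp³ carbons on both sides and no adjacent C=O → ether.
  CH(NO2): –NO2 on an sp³ carbon → nitro (the N=O is not a carbonyl).
  CH2COOCH2: –C(=O)–O–C with C on the carbonyl side → ester.
  CH2CONHCH2: –C(=O)–N– linkage → amide (the N is not an amine).
  CH2NHCH2: C–N–C with sp³ carbons and no adjacent C=O → amine (secondary).
  CH2NH2: –NH2 on an sp³ carbon with no adjacent C=O → amine.
Amine appears at: H2NCH2, CH2NHCH2, CH(NH2), CH(NH2), CH2NHCH2, CH2NH2 → 6.

6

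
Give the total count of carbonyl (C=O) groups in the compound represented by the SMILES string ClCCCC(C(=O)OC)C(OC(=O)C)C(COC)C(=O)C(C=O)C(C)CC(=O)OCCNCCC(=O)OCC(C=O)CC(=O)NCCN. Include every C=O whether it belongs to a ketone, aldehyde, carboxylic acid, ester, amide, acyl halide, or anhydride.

CH(COOCH3): ester, 1 C=O (running total 1).
CH(OCOCH3): ester, 1 C=O (running total 2).
CO: ketone, 1 C=O (running total 3).
CH(CHO): aldehyde, 1 C=O (running total 4).
CH2COOCH2: ester, 1 C=O (running total 5).
CH2COOCH2: ester, 1 C=O (running total 6).
CH(CHO): aldehyde, 1 C=O (running total 7).
CH2CONHCH2: amide, 1 C=O (running total 8).

8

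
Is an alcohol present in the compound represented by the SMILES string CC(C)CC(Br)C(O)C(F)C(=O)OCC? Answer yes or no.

yes

halogen on an sp³ carbon → alkyl halide.
–OH on an sp³ carbon → alcohol (secondary).
halogen on an sp³ carbon → alkyl halide.
–C(=O)OCH2CH3: carbonyl C bonded to C and to –OEt → ester.
The CH(OH) segment supplies the alcohol: –OH on an sp³ carbon → alcohol (secondary).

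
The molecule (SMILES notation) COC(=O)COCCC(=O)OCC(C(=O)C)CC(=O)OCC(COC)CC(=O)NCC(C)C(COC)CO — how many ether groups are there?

3

Taking each segment in turn:
  CH3OOC: CH3O–C(=O)–: carbonyl C bonded to C and to –OCH3 → ester (not ketone + ether).
  CH2OCH2: C–O–C with sp³ carbons on both sides and no adjacent C=O → ether.
  CH2COOCH2: –C(=O)–O–C with C on the carbonyl side → ester.
  CH(COCH3): pendant –COCH3: carbonyl C bonded to two carbons → ketone.
  CH2COOCH2: –C(=O)–O–C with C on the carbonyl side → ester.
  CH(CH2OCH3): pendant –CH2OCH3: C–O–C linkage → ether.
  CH2CONHCH2: –C(=O)–N– linkage → amide (the N is not an amine).
  CH(CH2OCH3): pendant –CH2OCH3: C–O–C linkage → ether.
  CH2OH: –OH on an sp³ carbon → alcohol.
Ether appears at: CH2OCH2, CH(CH2OCH3), CH(CH2OCH3) → 3.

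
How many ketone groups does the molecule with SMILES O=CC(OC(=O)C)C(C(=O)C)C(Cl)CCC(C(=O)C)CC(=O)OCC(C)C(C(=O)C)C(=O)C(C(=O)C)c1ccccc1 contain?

5

terminal –CHO: carbonyl C bonded to H and C → aldehyde.
pendant –OC(=O)CH3: an acyloxy group → ester.
pendant –COCH3: carbonyl C bonded to two carbons → ketone.
halogen on an sp³ carbon → alkyl halide.
pendant –COCH3: carbonyl C bonded to two carbons → ketone.
–C(=O)–O–C with C on the carbonyl side → ester.
pendant –COCH3: carbonyl C bonded to two carbons → ketone.
–C(=O)– with carbon on both sides → ketone.
pendant –COCH3: carbonyl C bonded to two carbons → ketone.
–C6H5 phenyl ring → arene.
Ketone appears at: CH(COCH3), CH(COCH3), CH(COCH3), CO, CH(COCH3) → 5.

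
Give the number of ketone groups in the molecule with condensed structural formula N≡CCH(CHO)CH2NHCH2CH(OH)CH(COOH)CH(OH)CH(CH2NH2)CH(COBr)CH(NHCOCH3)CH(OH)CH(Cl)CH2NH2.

0

Taking each segment in turn:
  N≡C: N≡C–: carbon triple-bonded to nitrogen → nitrile.
  CH(CHO): pendant –CHO: carbonyl C bonded to C and H → aldehyde.
  CH2NHCH2: C–N–C with sp³ carbons and no adjacent C=O → amine (secondary).
  CH(OH): –OH on an sp³ carbon → alcohol (secondary).
  CH(COOH): pendant –COOH: carbonyl C bonded to C and –OH → carboxylic acid.
  CH(OH): –OH on an sp³ carbon → alcohol (secondary).
  CH(CH2NH2): pendant –CH2NH2: N on sp³ C, no adjacent C=O → amine.
  CH(COBr): pendant –C(=O)X: carbonyl C bonded to C and halogen → acyl halide.
  CH(NHCOCH3): pendant –NHC(=O)CH3: N bonded to a carbonyl → amide (not amine).
  CH(OH): –OH on an sp³ carbon → alcohol (secondary).
  CH(Cl): halogen on an sp³ carbon → alkyl halide.
  CH2NH2: –NH2 on an sp³ carbon with no adjacent C=O → amine.
No segment is a ketone: CH(CHO) is aldehyde, not ketone; CH(COOH) is carboxylic acid, not ketone; CH(COBr) is acyl halide, not ketone. → 0.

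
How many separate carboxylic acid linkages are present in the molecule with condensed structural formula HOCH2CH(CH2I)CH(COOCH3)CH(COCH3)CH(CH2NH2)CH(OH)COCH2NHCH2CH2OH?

Reading the structure from left to right:
  HOCH2: HO– on an sp³ carbon → alcohol.
  CH(CH2I): pendant –CH2X: halogen on sp³ carbon → alkyl halide.
  CH(COOCH3): pendant –COOCH3: carbonyl C bonded to C and –OCH3 → ester.
  CH(COCH3): pendant –COCH3: carbonyl C bonded to two carbons → ketone.
  CH(CH2NH2): pendant –CH2NH2: N on sp³ C, no adjacent C=O → amine.
  CH(OH): –OH on an sp³ carbon → alcohol (secondary).
  CO: –C(=O)– with carbon on both sides → ketone.
  CH2NHCH2: C–N–C with sp³ carbons and no adjacent C=O → amine (secondary).
  CH2OH: –OH on an sp³ carbon → alcohol.
No segment is a carboxylic acid: HOCH2 is alcohol, not carboxylic acid; CH(COOCH3) is ester, not carboxylic acid; CH(OH) is alcohol, not carboxylic acid. → 0.

0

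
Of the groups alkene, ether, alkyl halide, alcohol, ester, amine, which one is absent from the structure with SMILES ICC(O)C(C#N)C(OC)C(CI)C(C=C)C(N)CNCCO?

ester

alkyl halide: present (ICH2 — halogen on an sp³ carbon → alkyl halide).
alcohol: present (CH(OH) — –OH on an sp³ carbon → alcohol (secondary)).
alkene: present (CH(CH=CH2) — pendant –CH=CH2: C=C double bond → alkene).
ether: present (CH(OCH3) — pendant –OCH3: C–O–C with sp³ C, no adjacent C=O → ether).
amine: present (CH(NH2) — –NH2 on an sp³ carbon with no adjacent C=O → amine).
ester: no segment matches this pattern.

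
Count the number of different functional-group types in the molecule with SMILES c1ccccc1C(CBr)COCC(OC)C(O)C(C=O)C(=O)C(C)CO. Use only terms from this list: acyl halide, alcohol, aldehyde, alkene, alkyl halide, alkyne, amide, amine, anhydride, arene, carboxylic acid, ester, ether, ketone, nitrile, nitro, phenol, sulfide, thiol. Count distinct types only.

C6H5– phenyl ring → arene.
pendant –CH2X: halogen on sp³ carbon → alkyl halide.
C–O–C with sp³ carbons on both sides and no adjacent C=O → ether.
pendant –OCH3: C–O–C with sp³ C, no adjacent C=O → ether.
–OH on an sp³ carbon → alcohol (secondary).
pendant –CHO: carbonyl C bonded to C and H → aldehyde.
–C(=O)– with carbon on both sides → ketone.
–OH on an sp³ carbon → alcohol.
Distinct types present: alcohol, aldehyde, alkyl halide, arene, ether, ketone.

6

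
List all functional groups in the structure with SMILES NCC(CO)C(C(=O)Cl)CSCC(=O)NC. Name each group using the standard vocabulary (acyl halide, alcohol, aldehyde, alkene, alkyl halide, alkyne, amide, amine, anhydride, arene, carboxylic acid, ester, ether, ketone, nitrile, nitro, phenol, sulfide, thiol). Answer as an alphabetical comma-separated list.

–NH2 on an sp³ carbon with no adjacent C=O → amine.
pendant –CH2OH on an sp³ backbone C → alcohol.
pendant –C(=O)X: carbonyl C bonded to C and halogen → acyl halide.
C–S–C linkage → sulfide (thioether).
–C(=O)NHCH3: carbonyl C bonded to C and to N → amide (the N is not an amine).

acyl halide, alcohol, amide, amine, sulfide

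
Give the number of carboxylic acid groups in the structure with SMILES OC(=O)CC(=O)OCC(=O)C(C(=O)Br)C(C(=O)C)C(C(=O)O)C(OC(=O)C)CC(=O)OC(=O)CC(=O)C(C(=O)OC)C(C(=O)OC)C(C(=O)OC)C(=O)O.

–COOH: carbonyl C bonded to –OH and C → carboxylic acid (the –OH is not a separate alcohol).
–C(=O)–O–C with C on the carbonyl side → ester.
–C(=O)– with carbon on both sides → ketone.
pendant –C(=O)X: carbonyl C bonded to C and halogen → acyl halide.
pendant –COCH3: carbonyl C bonded to two carbons → ketone.
pendant –COOH: carbonyl C bonded to C and –OH → carboxylic acid.
pendant –OC(=O)CH3: an acyloxy group → ester.
two acyl groups sharing one oxygen, –C(=O)–O–C(=O)– → anhydride.
–C(=O)– with carbon on both sides → ketone.
pendant –COOCH3: carbonyl C bonded to C and –OCH3 → ester.
pendant –COOCH3: carbonyl C bonded to C and –OCH3 → ester.
pendant –COOCH3: carbonyl C bonded to C and –OCH3 → ester.
–COOH: carbonyl C bonded to –OH and C → carboxylic acid (the –OH is not a separate alcohol).
Carboxylic acid appears at: HOOC, CH(COOH), COOH → 3.

3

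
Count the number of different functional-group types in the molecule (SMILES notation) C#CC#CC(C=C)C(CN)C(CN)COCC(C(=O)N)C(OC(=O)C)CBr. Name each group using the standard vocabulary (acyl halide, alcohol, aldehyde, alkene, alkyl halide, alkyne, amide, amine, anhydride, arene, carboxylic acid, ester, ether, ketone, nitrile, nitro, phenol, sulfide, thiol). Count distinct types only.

7

C≡C triple bond → alkyne.
C≡C triple bond → alkyne.
pendant –CH=CH2: C=C double bond → alkene.
pendant –CH2NH2: N on sp³ C, no adjacent C=O → amine.
pendant –CH2NH2: N on sp³ C, no adjacent C=O → amine.
C–O–C with sp³ carbons on both sides and no adjacent C=O → ether.
pendant –CONH2: carbonyl C bonded to C and N → amide.
pendant –OC(=O)CH3: an acyloxy group → ester.
halogen on an sp³ carbon → alkyl halide.
Distinct types present: alkene, alkyl halide, alkyne, amide, amine, ester, ether.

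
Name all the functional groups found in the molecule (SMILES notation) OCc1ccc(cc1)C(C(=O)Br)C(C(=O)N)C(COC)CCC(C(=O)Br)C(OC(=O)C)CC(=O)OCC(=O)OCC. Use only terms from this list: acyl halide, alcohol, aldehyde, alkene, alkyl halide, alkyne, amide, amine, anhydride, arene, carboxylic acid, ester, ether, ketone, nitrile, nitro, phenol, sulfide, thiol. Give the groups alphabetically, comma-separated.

acyl halide, alcohol, amide, arene, ester, ether

HO– on an sp³ carbon → alcohol.
para-disubstituted benzene ring → arene.
pendant –C(=O)X: carbonyl C bonded to C and halogen → acyl halide.
pendant –CONH2: carbonyl C bonded to C and N → amide.
pendant –CH2OCH3: C–O–C linkage → ether.
pendant –C(=O)X: carbonyl C bonded to C and halogen → acyl halide.
pendant –OC(=O)CH3: an acyloxy group → ester.
–C(=O)–O–C with C on the carbonyl side → ester.
–C(=O)OCH2CH3: carbonyl C bonded to C and to –OEt → ester.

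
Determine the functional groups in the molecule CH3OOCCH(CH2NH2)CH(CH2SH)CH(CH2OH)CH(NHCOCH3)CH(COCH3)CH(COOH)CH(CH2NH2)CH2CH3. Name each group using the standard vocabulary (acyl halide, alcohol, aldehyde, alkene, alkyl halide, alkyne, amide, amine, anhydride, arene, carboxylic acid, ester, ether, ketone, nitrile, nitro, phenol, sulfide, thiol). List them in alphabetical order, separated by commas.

CH3O–C(=O)–: carbonyl C bonded to C and to –OCH3 → ester (not ketone + ether).
pendant –CH2NH2: N on sp³ C, no adjacent C=O → amine.
pendant –CH2SH → thiol.
pendant –CH2OH on an sp³ backbone C → alcohol.
pendant –NHC(=O)CH3: N bonded to a carbonyl → amide (not amine).
pendant –COCH3: carbonyl C bonded to two carbons → ketone.
pendant –COOH: carbonyl C bonded to C and –OH → carboxylic acid.
pendant –CH2NH2: N on sp³ C, no adjacent C=O → amine.

alcohol, amide, amine, carboxylic acid, ester, ketone, thiol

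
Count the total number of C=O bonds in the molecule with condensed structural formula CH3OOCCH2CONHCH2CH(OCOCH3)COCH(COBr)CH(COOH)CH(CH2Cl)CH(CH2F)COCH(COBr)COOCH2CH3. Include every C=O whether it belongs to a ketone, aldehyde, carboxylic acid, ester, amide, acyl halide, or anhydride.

CH3OOC: ester, 1 C=O (running total 1).
CH2CONHCH2: amide, 1 C=O (running total 2).
CH(OCOCH3): ester, 1 C=O (running total 3).
CO: ketone, 1 C=O (running total 4).
CH(COBr): acyl halide, 1 C=O (running total 5).
CH(COOH): carboxylic acid, 1 C=O (running total 6).
CO: ketone, 1 C=O (running total 7).
CH(COBr): acyl halide, 1 C=O (running total 8).
COOCH2CH3: ester, 1 C=O (running total 9).

9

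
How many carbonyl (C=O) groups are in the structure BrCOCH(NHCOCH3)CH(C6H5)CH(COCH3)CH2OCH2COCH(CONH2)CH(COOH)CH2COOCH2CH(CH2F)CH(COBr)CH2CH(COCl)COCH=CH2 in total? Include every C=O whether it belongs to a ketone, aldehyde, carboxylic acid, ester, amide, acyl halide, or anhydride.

BrCO: acyl halide, 1 C=O (running total 1).
CH(NHCOCH3): amide, 1 C=O (running total 2).
CH(COCH3): ketone, 1 C=O (running total 3).
CO: ketone, 1 C=O (running total 4).
CH(CONH2): amide, 1 C=O (running total 5).
CH(COOH): carboxylic acid, 1 C=O (running total 6).
CH2COOCH2: ester, 1 C=O (running total 7).
CH(COBr): acyl halide, 1 C=O (running total 8).
CH(COCl): acyl halide, 1 C=O (running total 9).
CO: ketone, 1 C=O (running total 10).

10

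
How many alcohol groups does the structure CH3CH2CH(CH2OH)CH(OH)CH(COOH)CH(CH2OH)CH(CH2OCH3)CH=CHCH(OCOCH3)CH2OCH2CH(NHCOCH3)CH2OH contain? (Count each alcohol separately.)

Taking each segment in turn:
  CH(CH2OH): pendant –CH2OH on an sp³ backbone C → alcohol.
  CH(OH): –OH on an sp³ carbon → alcohol (secondary).
  CH(COOH): pendant –COOH: carbonyl C bonded to C and –OH → carboxylic acid.
  CH(CH2OH): pendant –CH2OH on an sp³ backbone C → alcohol.
  CH(CH2OCH3): pendant –CH2OCH3: C–O–C linkage → ether.
  CH=CH: C=C double bond → alkene.
  CH(OCOCH3): pendant –OC(=O)CH3: an acyloxy group → ester.
  CH2OCH2: C–O–C with sp³ carbons on both sides and no adjacent C=O → ether.
  CH(NHCOCH3): pendant –NHC(=O)CH3: N bonded to a carbonyl → amide (not amine).
  CH2OH: –OH on an sp³ carbon → alcohol.
Alcohol appears at: CH(CH2OH), CH(OH), CH(CH2OH), CH2OH → 4.

4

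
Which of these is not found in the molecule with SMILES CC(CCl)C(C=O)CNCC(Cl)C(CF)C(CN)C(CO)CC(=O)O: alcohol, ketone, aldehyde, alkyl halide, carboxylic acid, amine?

ketone

alcohol: present (CH(CH2OH) — pendant –CH2OH on an sp³ backbone C → alcohol).
carboxylic acid: present (COOH — –COOH: carbonyl C bonded to –OH and C → carboxylic acid (the –OH is not a separate alcohol)).
alkyl halide: present (CH(CH2Cl) — pendant –CH2X: halogen on sp³ carbon → alkyl halide).
amine: present (CH2NHCH2 — C–N–C with sp³ carbons and no adjacent C=O → amine (secondary)).
aldehyde: present (CH(CHO) — pendant –CHO: carbonyl C bonded to C and H → aldehyde).
ketone: absent. In COOH, the C=O bears an –OH, making it a carboxylic acid rather than a ketone. In CH(CHO), the carbonyl carbon carries an H, so it is an aldehyde, not a ketone.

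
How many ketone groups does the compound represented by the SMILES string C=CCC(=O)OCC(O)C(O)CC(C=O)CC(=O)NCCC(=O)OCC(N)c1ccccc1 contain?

0

C=C double bond → alkene.
–C(=O)–O–C with C on the carbonyl side → ester.
–OH on an sp³ carbon → alcohol (secondary).
–OH on an sp³ carbon → alcohol (secondary).
pendant –CHO: carbonyl C bonded to C and H → aldehyde.
–C(=O)–N– linkage → amide (the N is not an amine).
–C(=O)–O–C with C on the carbonyl side → ester.
–NH2 on an sp³ carbon with no adjacent C=O → amine.
–C6H5 phenyl ring → arene.
No segment is a ketone: CH2COOCH2 is ester, not ketone; CH(CHO) is aldehyde, not ketone; CH2CONHCH2 is amide, not ketone. → 0.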